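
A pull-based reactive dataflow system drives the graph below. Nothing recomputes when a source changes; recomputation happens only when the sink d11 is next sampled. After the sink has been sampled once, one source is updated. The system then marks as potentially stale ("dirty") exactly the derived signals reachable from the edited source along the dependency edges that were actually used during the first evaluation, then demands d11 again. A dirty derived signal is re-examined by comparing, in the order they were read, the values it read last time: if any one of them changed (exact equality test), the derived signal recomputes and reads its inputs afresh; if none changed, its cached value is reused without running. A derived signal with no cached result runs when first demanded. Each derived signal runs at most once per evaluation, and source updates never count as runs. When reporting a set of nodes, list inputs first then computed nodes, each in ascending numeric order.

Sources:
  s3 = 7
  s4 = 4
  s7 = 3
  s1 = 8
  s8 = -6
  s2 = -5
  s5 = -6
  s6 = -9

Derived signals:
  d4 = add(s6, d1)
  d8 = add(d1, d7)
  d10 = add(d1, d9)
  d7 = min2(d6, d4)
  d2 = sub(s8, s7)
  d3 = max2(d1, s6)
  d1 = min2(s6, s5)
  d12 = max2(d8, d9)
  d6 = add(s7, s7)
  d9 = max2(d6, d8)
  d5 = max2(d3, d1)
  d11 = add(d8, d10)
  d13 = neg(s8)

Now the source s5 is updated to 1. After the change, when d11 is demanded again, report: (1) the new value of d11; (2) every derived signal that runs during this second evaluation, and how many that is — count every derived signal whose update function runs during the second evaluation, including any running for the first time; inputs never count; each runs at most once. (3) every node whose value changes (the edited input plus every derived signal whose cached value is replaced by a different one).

New value of d11: -30.
Derived signals that run: d1 — 1 in total.
Values that change: s5.
Key observation: the change is absorbed at d1 — it re-runs but produces the same value, and the output's value is unchanged.

First evaluation (everything demanded from the output):
  d1 = min2(-9, -6) = -9
  d4 = add(-9, -9) = -18
  d6 = add(3, 3) = 6
  d7 = min2(6, -18) = -18
  d8 = add(-9, -18) = -27
  d9 = max2(6, -27) = 6
  d10 = add(-9, 6) = -3
  d11 = add(-27, -3) = -30

Propagation after the edit:
  d1: runs — s5 -6->1; result -9 (same value as before).
  d4: checked — values it read are unchanged (s6 unchanged, d1 unchanged); reused cached -18 without running.
  d7: checked — values it read are unchanged (d6 unchanged, d4 unchanged); reused cached -18 without running.
  d8: checked — values it read are unchanged (d1 unchanged, d7 unchanged); reused cached -27 without running.
  d9: checked — values it read are unchanged (d6 unchanged, d8 unchanged); reused cached 6 without running.
  d10: checked — values it read are unchanged (d1 unchanged, d9 unchanged); reused cached -3 without running.
  d11: checked — values it read are unchanged (d8 unchanged, d10 unchanged); reused cached -30 without running.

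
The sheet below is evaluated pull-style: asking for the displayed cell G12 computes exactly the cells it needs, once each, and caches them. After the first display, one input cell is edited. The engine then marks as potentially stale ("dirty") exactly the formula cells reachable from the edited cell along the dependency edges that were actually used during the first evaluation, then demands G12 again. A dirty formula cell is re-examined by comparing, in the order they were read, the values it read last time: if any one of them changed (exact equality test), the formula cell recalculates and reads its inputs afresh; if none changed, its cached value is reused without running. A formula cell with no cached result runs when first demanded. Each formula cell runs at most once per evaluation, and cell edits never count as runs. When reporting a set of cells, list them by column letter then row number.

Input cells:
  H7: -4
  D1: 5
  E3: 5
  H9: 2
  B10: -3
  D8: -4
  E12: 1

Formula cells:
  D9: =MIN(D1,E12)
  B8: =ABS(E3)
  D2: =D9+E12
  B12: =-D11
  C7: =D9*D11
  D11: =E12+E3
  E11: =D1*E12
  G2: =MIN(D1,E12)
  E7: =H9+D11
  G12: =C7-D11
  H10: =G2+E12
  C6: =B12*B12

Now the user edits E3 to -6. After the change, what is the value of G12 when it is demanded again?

Demanding G12 again yields 0.

First demand of the output computes:
  D9 = MIN(5, 1) = 1
  D11 = 1 + 5 = 6
  C7 = 1 * 6 = 6
  G12 = 6 - 6 = 0

After the edit, cleaning proceeds:
  D11: a read changed (E3 5->-6) — executes, giving -5.
  C7: a read changed (D11 6->-5) — executes, giving -5.
  G12: a read changed (C7 6->-5; D11 6->-5) — executes, giving 0 — identical to its old value.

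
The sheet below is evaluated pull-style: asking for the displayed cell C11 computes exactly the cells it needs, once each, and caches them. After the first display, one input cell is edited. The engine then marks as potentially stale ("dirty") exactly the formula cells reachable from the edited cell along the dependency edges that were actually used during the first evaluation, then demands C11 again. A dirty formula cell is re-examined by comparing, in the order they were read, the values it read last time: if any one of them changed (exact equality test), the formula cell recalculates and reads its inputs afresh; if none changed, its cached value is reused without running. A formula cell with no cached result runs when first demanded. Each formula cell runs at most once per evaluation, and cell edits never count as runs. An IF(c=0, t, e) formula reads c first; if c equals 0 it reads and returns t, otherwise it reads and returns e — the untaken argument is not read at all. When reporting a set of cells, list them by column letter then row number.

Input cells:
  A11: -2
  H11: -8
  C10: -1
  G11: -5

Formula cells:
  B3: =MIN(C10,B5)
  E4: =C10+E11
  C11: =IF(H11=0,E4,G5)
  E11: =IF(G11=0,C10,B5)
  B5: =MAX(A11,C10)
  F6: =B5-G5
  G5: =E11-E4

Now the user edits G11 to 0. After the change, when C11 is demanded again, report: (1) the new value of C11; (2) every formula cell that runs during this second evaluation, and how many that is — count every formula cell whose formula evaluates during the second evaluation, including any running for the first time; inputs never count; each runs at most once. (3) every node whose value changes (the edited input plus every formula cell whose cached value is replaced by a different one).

First demand of the output computes:
  B5 = MAX(-2, -1) = -1
  E11 = IF(G11=0: G11=-5 -> else branch B5) = -1
  E4 = -1 + -1 = -2
  G5 = -1 - -2 = 1
  C11 = IF(H11=0: H11=-8 -> else branch G5) = 1

After the edit, cleaning proceeds:
  E11: a read changed (G11 -5->0) — executes, giving -1 — identical to its old value.
  E4: dirty, but its reads are unchanged (C10 unchanged, E11 unchanged); cached -2 stands.
  G5: dirty, but its reads are unchanged (E11 unchanged, E4 unchanged); cached 1 stands.
  C11: dirty, but its reads are unchanged (H11 unchanged, G5 unchanged); cached 1 stands.

Note the absorption at E11: it re-runs yet its value is the same, leaving the output's value untouched.

Demanding C11 again yields 1.
1 formula cells run: E11.
The nodes whose values change: G11.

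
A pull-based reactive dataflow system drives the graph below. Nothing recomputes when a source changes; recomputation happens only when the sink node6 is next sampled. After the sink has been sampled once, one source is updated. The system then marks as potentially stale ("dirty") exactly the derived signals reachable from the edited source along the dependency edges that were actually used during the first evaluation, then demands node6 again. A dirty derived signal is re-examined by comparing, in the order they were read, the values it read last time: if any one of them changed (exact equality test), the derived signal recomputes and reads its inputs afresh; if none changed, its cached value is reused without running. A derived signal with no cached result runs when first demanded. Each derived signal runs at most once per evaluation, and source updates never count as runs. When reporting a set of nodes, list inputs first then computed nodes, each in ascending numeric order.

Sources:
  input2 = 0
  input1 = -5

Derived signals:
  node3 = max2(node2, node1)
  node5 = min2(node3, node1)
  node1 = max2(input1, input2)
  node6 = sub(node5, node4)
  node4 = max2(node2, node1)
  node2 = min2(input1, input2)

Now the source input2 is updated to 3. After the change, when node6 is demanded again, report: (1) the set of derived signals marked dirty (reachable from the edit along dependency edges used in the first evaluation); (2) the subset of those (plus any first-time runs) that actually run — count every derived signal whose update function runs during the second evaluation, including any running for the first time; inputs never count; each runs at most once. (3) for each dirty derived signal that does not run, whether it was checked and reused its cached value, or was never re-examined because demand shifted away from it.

First evaluation (everything demanded from the output):
  node1 = max2(-5, 0) = 0
  node2 = min2(-5, 0) = -5
  node3 = max2(-5, 0) = 0
  node4 = max2(-5, 0) = 0
  node5 = min2(0, 0) = 0
  node6 = sub(0, 0) = 0

Propagation after the edit:
  node1: runs — input2 0->3; result 3.
  node2: runs — input2 0->3; result -5 (same value as before).
  node3: runs — node1 0->3; result 3.
  node4: runs — node1 0->3; result 3.
  node5: runs — node3 0->3; node1 0->3; result 3.
  node6: runs — node5 0->3; node4 0->3; result 0 (same value as before).

Marked dirty: node1, node2, node3, node4, node5, node6.
Derived signals that run: node1, node2, node3, node4, node5, node6 — 6 in total.
Every dirty derived signal ran.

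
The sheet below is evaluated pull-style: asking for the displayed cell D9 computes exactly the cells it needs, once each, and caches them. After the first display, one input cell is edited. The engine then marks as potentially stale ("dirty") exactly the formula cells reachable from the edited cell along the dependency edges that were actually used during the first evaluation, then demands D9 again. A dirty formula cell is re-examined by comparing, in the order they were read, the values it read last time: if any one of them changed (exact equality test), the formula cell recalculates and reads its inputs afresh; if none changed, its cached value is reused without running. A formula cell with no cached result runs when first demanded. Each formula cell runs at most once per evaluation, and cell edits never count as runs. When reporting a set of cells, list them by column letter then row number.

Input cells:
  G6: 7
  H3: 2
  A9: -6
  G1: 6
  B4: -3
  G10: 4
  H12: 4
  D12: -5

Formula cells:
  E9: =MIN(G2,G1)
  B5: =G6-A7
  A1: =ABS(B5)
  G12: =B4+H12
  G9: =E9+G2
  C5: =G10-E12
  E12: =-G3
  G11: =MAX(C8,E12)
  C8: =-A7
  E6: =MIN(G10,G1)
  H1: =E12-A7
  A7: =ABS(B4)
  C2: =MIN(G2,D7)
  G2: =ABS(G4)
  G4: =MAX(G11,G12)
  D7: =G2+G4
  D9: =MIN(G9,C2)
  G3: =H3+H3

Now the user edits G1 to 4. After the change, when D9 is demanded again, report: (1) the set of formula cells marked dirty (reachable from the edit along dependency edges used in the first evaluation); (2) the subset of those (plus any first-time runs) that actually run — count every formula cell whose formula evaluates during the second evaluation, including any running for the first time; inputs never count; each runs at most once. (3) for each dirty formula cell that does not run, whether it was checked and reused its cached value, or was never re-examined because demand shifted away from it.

First demand of the output computes:
  A7 = ABS(-3) = 3
  C8 = -(3) = -3
  G3 = 2 + 2 = 4
  E12 = -(4) = -4
  G11 = MAX(-3, -4) = -3
  G12 = -3 + 4 = 1
  G4 = MAX(-3, 1) = 1
  G2 = ABS(1) = 1
  D7 = 1 + 1 = 2
  C2 = MIN(1, 2) = 1
  E9 = MIN(1, 6) = 1
  G9 = 1 + 1 = 2
  D9 = MIN(2, 1) = 1

After the edit, cleaning proceeds:
  E9: a read changed (G1 6->4) — executes, giving 1 — identical to its old value.
  G9: dirty, but its reads are unchanged (E9 unchanged, G2 unchanged); cached 2 stands.
  D9: dirty, but its reads are unchanged (G9 unchanged, C2 unchanged); cached 1 stands.

Note the absorption at E9: it re-runs yet its value is the same, leaving the output's value untouched.

The edit dirties: D9, E9, G9.
1 formula cells run: E9.
Cache hits after checking: D9, G9.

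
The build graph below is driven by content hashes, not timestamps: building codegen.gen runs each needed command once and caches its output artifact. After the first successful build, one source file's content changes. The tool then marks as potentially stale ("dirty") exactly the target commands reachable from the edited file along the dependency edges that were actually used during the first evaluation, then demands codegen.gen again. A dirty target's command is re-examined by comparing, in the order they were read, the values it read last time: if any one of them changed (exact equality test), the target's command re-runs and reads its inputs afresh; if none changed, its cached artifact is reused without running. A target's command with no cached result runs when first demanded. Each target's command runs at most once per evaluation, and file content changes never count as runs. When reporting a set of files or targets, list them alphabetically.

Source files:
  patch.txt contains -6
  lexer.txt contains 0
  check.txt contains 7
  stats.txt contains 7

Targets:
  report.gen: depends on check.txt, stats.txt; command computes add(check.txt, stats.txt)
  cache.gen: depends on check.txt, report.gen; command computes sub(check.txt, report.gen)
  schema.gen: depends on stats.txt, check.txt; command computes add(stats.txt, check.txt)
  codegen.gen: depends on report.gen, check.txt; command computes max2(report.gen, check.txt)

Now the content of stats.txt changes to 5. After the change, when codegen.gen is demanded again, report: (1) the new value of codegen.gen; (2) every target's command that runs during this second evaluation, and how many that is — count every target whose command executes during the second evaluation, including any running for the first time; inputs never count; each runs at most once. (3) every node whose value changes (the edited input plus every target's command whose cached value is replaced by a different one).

Initial pass — values computed on the first demand:
  report.gen = add(7, 7) = 14
  codegen.gen = max2(14, 7) = 14

Second demand — change propagation:
  report.gen: re-runs because stats.txt 7->5; new result 12.
  codegen.gen: re-runs because report.gen 14->12; new result 12.

codegen.gen now evaluates to 12.
Run set: codegen.gen, report.gen (2 run).
Changed values: codegen.gen, report.gen, stats.txt.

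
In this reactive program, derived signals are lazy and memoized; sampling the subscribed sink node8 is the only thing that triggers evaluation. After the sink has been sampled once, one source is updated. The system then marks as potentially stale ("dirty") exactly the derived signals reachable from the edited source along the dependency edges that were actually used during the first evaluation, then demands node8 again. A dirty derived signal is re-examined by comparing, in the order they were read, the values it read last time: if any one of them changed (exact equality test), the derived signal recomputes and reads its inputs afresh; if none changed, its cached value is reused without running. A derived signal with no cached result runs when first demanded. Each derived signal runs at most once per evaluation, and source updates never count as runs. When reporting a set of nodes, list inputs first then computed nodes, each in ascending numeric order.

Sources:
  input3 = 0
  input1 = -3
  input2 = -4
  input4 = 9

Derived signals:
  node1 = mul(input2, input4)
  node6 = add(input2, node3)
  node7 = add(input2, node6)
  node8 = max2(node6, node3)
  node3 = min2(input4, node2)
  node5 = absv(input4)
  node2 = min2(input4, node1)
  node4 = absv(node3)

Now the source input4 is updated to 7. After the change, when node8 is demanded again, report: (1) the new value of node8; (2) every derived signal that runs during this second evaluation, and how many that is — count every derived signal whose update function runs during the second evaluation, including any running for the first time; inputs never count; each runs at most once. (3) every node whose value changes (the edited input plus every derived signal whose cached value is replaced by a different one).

Demanding node8 again yields -28.
5 derived signals run: node1, node2, node3, node6, node8.
The nodes whose values change: input4, node1, node2, node3, node6, node8.

First demand of the output computes:
  node1 = mul(-4, 9) = -36
  node2 = min2(9, -36) = -36
  node3 = min2(9, -36) = -36
  node6 = add(-4, -36) = -40
  node8 = max2(-40, -36) = -36

After the edit, cleaning proceeds:
  node1: a read changed (input4 9->7) — executes, giving -28.
  node2: a read changed (input4 9->7; node1 -36->-28) — executes, giving -28.
  node3: a read changed (input4 9->7; node2 -36->-28) — executes, giving -28.
  node6: a read changed (node3 -36->-28) — executes, giving -32.
  node8: a read changed (node6 -40->-32; node3 -36->-28) — executes, giving -28.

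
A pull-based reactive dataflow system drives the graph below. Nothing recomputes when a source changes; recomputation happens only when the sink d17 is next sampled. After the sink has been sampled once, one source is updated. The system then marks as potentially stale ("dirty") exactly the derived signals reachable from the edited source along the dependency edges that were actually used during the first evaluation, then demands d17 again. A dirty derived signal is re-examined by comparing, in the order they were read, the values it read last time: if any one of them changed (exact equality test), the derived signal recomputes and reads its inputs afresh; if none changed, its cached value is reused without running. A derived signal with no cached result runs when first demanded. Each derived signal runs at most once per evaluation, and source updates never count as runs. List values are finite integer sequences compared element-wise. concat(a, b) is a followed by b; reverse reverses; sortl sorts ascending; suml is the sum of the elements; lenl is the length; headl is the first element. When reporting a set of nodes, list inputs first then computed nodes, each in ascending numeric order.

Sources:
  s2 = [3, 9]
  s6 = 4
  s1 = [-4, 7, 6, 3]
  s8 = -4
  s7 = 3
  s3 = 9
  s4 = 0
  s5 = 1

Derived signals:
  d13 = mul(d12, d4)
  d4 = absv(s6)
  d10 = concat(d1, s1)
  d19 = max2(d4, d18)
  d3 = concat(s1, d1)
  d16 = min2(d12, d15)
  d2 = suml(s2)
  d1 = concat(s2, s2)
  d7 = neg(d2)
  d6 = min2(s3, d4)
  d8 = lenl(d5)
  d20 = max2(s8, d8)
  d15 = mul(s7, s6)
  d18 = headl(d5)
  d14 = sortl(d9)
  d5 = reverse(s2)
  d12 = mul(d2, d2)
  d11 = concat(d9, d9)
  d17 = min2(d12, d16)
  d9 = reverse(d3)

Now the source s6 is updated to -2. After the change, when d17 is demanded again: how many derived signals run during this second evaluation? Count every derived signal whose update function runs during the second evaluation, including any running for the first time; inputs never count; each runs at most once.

First evaluation (everything demanded from the output):
  d2 = suml([3, 9]) = 12
  d12 = mul(12, 12) = 144
  d15 = mul(3, 4) = 12
  d16 = min2(144, 12) = 12
  d17 = min2(144, 12) = 12

Propagation after the edit:
  d15: runs — s6 4->-2; result -6.
  d16: runs — d15 12->-6; result -6.
  d17: runs — d16 12->-6; result -6.

Derived signals that run: d15, d16, d17 — 3 in total.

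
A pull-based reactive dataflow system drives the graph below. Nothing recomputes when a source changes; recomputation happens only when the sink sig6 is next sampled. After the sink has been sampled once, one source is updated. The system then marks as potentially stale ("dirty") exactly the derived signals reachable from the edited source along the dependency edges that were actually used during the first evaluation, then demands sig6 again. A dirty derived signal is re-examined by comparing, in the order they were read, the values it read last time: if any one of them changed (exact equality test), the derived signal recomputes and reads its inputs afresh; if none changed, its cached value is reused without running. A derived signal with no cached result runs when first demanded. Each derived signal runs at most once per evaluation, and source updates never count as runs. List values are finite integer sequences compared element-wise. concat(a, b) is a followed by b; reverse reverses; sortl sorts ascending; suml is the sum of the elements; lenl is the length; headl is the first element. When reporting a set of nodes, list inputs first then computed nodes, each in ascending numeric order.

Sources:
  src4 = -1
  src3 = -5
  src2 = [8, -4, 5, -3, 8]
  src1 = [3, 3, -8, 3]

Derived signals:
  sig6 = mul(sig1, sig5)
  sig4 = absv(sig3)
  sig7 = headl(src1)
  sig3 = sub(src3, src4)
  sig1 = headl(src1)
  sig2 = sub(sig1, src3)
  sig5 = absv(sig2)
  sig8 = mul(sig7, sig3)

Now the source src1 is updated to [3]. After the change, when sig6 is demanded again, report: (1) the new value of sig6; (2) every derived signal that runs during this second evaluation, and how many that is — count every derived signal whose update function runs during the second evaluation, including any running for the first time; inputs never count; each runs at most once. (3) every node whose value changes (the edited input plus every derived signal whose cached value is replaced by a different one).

New value of sig6: 24.
Derived signals that run: sig1 — 1 in total.
Values that change: src1.
Key observation: the change is absorbed at sig1 — it re-runs but produces the same value, and the output's value is unchanged.

First evaluation (everything demanded from the output):
  sig1 = headl([3, 3, -8, 3]) = 3
  sig2 = sub(3, -5) = 8
  sig5 = absv(8) = 8
  sig6 = mul(3, 8) = 24

Propagation after the edit:
  sig1: runs — src1 [3, 3, -8, 3]->[3]; result 3 (same value as before).
  sig2: checked — values it read are unchanged (sig1 unchanged, src3 unchanged); reused cached 8 without running.
  sig5: checked — values it read are unchanged (sig2 unchanged); reused cached 8 without running.
  sig6: checked — values it read are unchanged (sig1 unchanged, sig5 unchanged); reused cached 24 without running.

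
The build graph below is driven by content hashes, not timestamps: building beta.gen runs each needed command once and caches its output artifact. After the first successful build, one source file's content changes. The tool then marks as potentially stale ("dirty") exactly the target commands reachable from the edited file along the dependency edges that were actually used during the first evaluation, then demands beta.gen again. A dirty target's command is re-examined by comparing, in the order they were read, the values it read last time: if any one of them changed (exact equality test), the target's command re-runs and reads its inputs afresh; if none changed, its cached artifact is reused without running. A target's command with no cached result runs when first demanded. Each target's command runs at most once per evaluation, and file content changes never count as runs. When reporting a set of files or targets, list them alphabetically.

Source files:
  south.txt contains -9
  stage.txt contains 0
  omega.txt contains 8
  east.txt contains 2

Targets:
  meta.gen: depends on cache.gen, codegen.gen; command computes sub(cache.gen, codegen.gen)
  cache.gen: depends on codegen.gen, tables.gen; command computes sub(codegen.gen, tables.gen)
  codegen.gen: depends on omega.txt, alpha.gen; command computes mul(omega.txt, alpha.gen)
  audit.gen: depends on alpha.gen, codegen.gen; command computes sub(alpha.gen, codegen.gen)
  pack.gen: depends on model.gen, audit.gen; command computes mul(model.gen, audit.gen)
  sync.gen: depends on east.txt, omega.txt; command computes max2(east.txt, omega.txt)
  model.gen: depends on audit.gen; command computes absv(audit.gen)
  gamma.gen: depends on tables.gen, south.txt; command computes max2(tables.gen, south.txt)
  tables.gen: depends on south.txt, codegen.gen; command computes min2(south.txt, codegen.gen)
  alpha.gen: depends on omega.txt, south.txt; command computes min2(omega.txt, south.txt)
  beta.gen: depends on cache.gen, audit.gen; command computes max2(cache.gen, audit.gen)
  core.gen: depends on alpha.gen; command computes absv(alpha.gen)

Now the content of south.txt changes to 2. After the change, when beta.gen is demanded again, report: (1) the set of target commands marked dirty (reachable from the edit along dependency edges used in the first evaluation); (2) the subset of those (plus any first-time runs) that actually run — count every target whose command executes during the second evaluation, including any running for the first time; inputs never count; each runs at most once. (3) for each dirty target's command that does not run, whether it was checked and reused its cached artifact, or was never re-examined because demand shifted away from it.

Dirty set: alpha.gen, audit.gen, beta.gen, cache.gen, codegen.gen, tables.gen.
Run set: alpha.gen, audit.gen, beta.gen, cache.gen, codegen.gen, tables.gen (6 run).
All dirty target commands ended up running.

Initial pass — values computed on the first demand:
  alpha.gen = min2(8, -9) = -9
  codegen.gen = mul(8, -9) = -72
  audit.gen = sub(-9, -72) = 63
  tables.gen = min2(-9, -72) = -72
  cache.gen = sub(-72, -72) = 0
  beta.gen = max2(0, 63) = 63

Second demand — change propagation:
  alpha.gen: re-runs because south.txt -9->2; new result 2.
  codegen.gen: re-runs because alpha.gen -9->2; new result 16.
  audit.gen: re-runs because alpha.gen -9->2; codegen.gen -72->16; new result -14.
  tables.gen: re-runs because south.txt -9->2; codegen.gen -72->16; new result 2.
  cache.gen: re-runs because codegen.gen -72->16; tables.gen -72->2; new result 14.
  beta.gen: re-runs because cache.gen 0->14; audit.gen 63->-14; new result 14.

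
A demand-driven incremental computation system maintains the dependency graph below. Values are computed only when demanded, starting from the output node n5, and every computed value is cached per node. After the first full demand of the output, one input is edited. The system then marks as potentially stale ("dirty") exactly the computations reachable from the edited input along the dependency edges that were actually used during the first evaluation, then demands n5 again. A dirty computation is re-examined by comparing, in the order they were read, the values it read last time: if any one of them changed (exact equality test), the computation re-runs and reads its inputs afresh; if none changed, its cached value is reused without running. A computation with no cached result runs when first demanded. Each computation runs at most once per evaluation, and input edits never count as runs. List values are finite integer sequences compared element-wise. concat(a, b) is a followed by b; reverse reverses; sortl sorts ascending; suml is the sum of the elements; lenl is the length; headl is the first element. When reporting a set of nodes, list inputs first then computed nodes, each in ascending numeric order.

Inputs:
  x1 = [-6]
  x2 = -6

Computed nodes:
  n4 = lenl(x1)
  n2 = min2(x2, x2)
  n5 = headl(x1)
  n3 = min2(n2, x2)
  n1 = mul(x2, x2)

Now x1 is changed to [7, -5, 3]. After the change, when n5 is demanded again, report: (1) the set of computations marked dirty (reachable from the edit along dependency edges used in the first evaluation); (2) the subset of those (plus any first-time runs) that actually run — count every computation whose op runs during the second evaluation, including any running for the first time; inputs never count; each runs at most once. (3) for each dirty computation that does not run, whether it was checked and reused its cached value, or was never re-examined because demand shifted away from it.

First evaluation (everything demanded from the output):
  n5 = headl([-6]) = -6

Propagation after the edit:
  n5: runs — x1 [-6]->[7, -5, 3]; result 7.

Marked dirty: n5.
Computations that run: n5 — 1 in total.
Every dirty computation ran.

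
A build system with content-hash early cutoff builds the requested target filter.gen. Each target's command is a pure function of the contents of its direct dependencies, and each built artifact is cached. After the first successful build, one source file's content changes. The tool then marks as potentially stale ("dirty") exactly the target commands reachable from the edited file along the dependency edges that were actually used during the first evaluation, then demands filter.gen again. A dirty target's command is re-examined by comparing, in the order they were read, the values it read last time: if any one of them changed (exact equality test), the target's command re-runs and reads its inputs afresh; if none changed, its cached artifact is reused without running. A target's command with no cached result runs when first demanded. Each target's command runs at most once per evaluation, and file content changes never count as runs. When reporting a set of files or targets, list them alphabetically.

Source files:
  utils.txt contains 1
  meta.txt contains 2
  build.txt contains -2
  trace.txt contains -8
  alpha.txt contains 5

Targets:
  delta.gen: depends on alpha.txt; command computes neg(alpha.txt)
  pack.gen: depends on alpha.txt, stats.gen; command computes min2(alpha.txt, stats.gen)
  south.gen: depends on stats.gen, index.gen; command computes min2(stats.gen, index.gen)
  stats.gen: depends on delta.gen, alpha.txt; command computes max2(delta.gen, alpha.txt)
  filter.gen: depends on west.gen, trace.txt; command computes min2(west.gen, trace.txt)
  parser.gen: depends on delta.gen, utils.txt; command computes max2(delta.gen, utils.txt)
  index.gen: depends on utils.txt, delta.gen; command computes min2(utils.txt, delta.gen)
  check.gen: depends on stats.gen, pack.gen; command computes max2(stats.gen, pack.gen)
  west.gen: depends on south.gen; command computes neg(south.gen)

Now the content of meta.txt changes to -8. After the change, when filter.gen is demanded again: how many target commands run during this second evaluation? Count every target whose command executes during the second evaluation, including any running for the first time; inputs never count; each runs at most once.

Target commands that run: none — 0 in total.
Key observation: meta.txt is never demanded by the output, so the edit triggers no recomputation at all.

First evaluation (everything demanded from the output):
  delta.gen = neg(5) = -5
  index.gen = min2(1, -5) = -5
  stats.gen = max2(-5, 5) = 5
  south.gen = min2(5, -5) = -5
  west.gen = neg(-5) = 5
  filter.gen = min2(5, -8) = -8

Propagation after the edit:
  meta.txt feeds no computation that the output demands — nothing is marked dirty and nothing runs.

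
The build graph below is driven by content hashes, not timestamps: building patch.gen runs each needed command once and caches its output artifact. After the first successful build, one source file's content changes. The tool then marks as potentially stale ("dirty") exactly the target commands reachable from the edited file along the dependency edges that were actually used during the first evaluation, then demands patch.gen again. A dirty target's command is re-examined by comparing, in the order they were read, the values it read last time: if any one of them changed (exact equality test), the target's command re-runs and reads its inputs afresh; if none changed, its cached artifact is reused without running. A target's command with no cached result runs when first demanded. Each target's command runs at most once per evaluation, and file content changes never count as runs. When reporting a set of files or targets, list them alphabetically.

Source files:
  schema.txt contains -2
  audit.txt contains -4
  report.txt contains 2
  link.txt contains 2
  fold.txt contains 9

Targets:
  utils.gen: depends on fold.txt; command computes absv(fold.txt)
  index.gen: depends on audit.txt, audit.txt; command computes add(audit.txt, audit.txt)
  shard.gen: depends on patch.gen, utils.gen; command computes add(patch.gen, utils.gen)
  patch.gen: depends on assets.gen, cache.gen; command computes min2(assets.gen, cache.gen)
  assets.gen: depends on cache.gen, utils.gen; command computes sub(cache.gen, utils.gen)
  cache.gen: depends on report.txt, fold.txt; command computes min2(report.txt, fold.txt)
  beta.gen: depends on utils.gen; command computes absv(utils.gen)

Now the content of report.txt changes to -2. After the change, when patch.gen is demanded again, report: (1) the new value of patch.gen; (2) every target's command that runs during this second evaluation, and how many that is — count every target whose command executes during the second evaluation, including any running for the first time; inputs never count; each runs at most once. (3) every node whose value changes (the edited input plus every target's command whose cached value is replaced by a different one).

Initial pass — values computed on the first demand:
  cache.gen = min2(2, 9) = 2
  utils.gen = absv(9) = 9
  assets.gen = sub(2, 9) = -7
  patch.gen = min2(-7, 2) = -7

Second demand — change propagation:
  cache.gen: re-runs because report.txt 2->-2; new result -2.
  assets.gen: re-runs because cache.gen 2->-2; new result -11.
  patch.gen: re-runs because assets.gen -7->-11; cache.gen 2->-2; new result -11.

patch.gen now evaluates to -11.
Run set: assets.gen, cache.gen, patch.gen (3 run).
Changed values: assets.gen, cache.gen, patch.gen, report.txt.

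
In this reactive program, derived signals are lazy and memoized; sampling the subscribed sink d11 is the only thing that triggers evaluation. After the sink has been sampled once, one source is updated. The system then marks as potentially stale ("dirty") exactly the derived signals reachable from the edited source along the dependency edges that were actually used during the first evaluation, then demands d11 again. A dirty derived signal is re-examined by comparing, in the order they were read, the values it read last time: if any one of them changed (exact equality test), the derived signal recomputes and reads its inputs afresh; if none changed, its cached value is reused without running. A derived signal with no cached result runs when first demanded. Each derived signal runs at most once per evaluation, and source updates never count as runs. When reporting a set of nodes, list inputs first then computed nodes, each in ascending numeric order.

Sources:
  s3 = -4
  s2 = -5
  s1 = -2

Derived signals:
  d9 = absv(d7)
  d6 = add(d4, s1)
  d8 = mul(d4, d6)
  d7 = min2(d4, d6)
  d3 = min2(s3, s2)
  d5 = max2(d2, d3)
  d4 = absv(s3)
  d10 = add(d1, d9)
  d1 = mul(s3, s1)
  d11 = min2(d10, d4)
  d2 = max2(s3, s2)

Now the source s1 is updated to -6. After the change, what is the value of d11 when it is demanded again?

Demanding d11 again yields 4.

First demand of the output computes:
  d1 = mul(-4, -2) = 8
  d4 = absv(-4) = 4
  d6 = add(4, -2) = 2
  d7 = min2(4, 2) = 2
  d9 = absv(2) = 2
  d10 = add(8, 2) = 10
  d11 = min2(10, 4) = 4

After the edit, cleaning proceeds:
  d1: a read changed (s1 -2->-6) — executes, giving 24.
  d6: a read changed (s1 -2->-6) — executes, giving -2.
  d7: a read changed (d6 2->-2) — executes, giving -2.
  d9: a read changed (d7 2->-2) — executes, giving 2 — identical to its old value.
  d10: a read changed (d1 8->24) — executes, giving 26.
  d11: a read changed (d10 10->26) — executes, giving 4 — identical to its old value.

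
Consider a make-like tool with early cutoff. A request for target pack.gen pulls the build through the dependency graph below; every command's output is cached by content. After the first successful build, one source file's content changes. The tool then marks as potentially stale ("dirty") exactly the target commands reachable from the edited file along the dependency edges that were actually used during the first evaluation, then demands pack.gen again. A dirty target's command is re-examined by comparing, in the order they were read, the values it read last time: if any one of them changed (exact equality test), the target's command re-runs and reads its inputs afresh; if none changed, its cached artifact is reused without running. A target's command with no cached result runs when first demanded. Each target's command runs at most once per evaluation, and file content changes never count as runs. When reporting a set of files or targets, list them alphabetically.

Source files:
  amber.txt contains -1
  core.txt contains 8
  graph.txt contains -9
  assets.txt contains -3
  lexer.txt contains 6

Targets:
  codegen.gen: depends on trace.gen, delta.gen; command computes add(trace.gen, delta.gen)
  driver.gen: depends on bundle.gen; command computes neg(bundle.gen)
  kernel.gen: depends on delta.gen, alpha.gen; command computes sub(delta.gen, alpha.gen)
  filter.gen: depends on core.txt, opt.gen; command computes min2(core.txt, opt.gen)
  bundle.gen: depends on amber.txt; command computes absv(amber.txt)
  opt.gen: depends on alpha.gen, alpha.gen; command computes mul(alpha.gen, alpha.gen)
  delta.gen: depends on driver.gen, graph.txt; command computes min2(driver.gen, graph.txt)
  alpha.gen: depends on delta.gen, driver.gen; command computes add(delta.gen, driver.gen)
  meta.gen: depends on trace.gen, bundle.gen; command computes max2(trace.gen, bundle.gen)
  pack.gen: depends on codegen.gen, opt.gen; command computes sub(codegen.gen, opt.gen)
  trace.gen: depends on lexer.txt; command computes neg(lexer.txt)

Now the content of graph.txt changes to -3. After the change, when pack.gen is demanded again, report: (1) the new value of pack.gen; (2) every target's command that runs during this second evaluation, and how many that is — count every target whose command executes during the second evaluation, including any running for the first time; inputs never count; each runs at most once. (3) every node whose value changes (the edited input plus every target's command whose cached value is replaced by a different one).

First demand of the output computes:
  bundle.gen = absv(-1) = 1
  driver.gen = neg(1) = -1
  delta.gen = min2(-1, -9) = -9
  alpha.gen = add(-9, -1) = -10
  opt.gen = mul(-10, -10) = 100
  trace.gen = neg(6) = -6
  codegen.gen = add(-6, -9) = -15
  pack.gen = sub(-15, 100) = -115

After the edit, cleaning proceeds:
  delta.gen: a read changed (graph.txt -9->-3) — executes, giving -3.
  alpha.gen: a read changed (delta.gen -9->-3) — executes, giving -4.
  codegen.gen: a read changed (delta.gen -9->-3) — executes, giving -9.
  opt.gen: a read changed (alpha.gen -10->-4; alpha.gen -10->-4) — executes, giving 16.
  pack.gen: a read changed (codegen.gen -15->-9; opt.gen 100->16) — executes, giving -25.

Demanding pack.gen again yields -25.
5 target commands run: alpha.gen, codegen.gen, delta.gen, opt.gen, pack.gen.
The nodes whose values change: alpha.gen, codegen.gen, delta.gen, graph.txt, opt.gen, pack.gen.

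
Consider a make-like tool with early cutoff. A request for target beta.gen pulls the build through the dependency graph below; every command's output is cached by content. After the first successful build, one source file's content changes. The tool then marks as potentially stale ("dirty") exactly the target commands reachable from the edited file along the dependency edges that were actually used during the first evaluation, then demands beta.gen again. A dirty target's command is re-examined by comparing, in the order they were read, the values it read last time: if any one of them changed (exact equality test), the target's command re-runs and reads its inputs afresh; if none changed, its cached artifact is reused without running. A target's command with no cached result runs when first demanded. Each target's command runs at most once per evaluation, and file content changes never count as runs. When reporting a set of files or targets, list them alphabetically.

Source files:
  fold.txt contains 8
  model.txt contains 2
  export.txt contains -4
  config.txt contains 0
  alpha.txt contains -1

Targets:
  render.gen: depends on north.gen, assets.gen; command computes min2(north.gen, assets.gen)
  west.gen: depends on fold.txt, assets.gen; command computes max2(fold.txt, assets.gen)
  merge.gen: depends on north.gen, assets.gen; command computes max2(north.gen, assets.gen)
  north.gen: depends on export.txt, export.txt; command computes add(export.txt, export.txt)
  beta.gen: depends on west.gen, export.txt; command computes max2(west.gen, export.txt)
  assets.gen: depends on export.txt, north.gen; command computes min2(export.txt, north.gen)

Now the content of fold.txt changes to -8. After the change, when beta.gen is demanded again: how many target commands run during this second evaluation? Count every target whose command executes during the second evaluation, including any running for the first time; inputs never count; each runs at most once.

First demand of the output computes:
  north.gen = add(-4, -4) = -8
  assets.gen = min2(-4, -8) = -8
  west.gen = max2(8, -8) = 8
  beta.gen = max2(8, -4) = 8

After the edit, cleaning proceeds:
  west.gen: a read changed (fold.txt 8->-8) — executes, giving -8.
  beta.gen: a read changed (west.gen 8->-8) — executes, giving -4.

2 target commands run: beta.gen, west.gen.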